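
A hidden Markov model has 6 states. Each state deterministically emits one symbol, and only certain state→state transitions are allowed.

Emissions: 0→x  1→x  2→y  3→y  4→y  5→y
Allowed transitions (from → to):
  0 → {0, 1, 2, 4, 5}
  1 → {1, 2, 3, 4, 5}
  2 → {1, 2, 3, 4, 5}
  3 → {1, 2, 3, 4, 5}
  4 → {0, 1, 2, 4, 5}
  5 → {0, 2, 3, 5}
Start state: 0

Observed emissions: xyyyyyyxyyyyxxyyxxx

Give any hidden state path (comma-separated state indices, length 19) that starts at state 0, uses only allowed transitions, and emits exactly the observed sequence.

  pos 0: x in {0,1}, choose 0; start
  pos 1: y in {2,3,4,5}, choose 5; 0->5 ok
  pos 2: y in {2,3,4,5}, choose 3; 5->3 ok
  pos 3: y in {2,3,4,5}, choose 5; 3->5 ok
  pos 4: y in {2,3,4,5}, choose 2; 5->2 ok
  pos 5: y in {2,3,4,5}, choose 4; 2->4 ok
  pos 6: y in {2,3,4,5}, choose 4; 4->4 ok
  pos 7: x in {0,1}, choose 0; 4->0 ok
  pos 8: y in {2,3,4,5}, choose 5; 0->5 ok
  pos 9: y in {2,3,4,5}, choose 3; 5->3 ok
  pos 10: y in {2,3,4,5}, choose 5; 3->5 ok
  pos 11: y in {2,3,4,5}, choose 5; 5->5 ok
  pos 12: x in {0,1}, choose 0; 5->0 ok
  pos 13: x in {0,1}, choose 0; 0->0 ok
  pos 14: y in {2,3,4,5}, choose 2; 0->2 ok
  pos 15: y in {2,3,4,5}, choose 4; 2->4 ok
  pos 16: x in {0,1}, choose 0; 4->0 ok
  pos 17: x in {0,1}, choose 0; 0->0 ok
  pos 18: x in {0,1}, choose 0; 0->0 ok

0,5,3,5,2,4,4,0,5,3,5,5,0,0,2,4,0,0,0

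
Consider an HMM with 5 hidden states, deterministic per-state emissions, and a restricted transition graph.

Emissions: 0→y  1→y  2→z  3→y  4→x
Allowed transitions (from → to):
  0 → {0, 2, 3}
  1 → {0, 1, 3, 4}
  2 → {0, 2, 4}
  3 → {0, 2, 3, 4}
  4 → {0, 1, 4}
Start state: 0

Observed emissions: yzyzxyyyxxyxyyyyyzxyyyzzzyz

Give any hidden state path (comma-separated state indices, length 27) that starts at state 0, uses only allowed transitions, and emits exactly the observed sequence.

  pos 0: y in {0,1,3}, choose 0; start
  pos 1: z in {2}, choose 2; 0->2 ok
  pos 2: y in {0,1,3}, choose 0; 2->0 ok
  pos 3: z in {2}, choose 2; 0->2 ok
  pos 4: x in {4}, choose 4; 2->4 ok
  pos 5: y in {0,1,3}, choose 0; 4->0 ok
  pos 6: y in {0,1,3}, choose 3; 0->3 ok
  pos 7: y in {0,1,3}, choose 3; 3->3 ok
  pos 8: x in {4}, choose 4; 3->4 ok
  pos 9: x in {4}, choose 4; 4->4 ok
  pos 10: y in {0,1,3}, choose 1; 4->1 ok
  pos 11: x in {4}, choose 4; 1->4 ok
  pos 12: y in {0,1,3}, choose 1; 4->1 ok
  pos 13: y in {0,1,3}, choose 3; 1->3 ok
  pos 14: y in {0,1,3}, choose 3; 3->3 ok
  pos 15: y in {0,1,3}, choose 3; 3->3 ok
  pos 16: y in {0,1,3}, choose 0; 3->0 ok
  pos 17: z in {2}, choose 2; 0->2 ok
  pos 18: x in {4}, choose 4; 2->4 ok
  pos 19: y in {0,1,3}, choose 0; 4->0 ok
  pos 20: y in {0,1,3}, choose 0; 0->0 ok
  pos 21: y in {0,1,3}, choose 0; 0->0 ok
  pos 22: z in {2}, choose 2; 0->2 ok
  pos 23: z in {2}, choose 2; 2->2 ok
  pos 24: z in {2}, choose 2; 2->2 ok
  pos 25: y in {0,1,3}, choose 0; 2->0 ok
  pos 26: z in {2}, choose 2; 0->2 ok

0,2,0,2,4,0,3,3,4,4,1,4,1,3,3,3,0,2,4,0,0,0,2,2,2,0,2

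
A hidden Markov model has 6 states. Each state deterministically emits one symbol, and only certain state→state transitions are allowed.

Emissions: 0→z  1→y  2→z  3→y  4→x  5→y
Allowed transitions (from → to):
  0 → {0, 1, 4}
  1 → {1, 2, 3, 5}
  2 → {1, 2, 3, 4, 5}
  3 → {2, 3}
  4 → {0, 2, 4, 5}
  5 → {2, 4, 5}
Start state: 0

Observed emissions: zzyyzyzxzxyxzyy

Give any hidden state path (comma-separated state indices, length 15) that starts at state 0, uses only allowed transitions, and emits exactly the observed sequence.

  t0 'z' -> {0,2}, take 0 (start)
  t1 'z' -> {0,2}, take 0 (0->0 ok)
  t2 'y' -> {1,3,5}, take 1 (0->1 ok)
  t3 'y' -> {1,3,5}, take 3 (1->3 ok)
  t4 'z' -> {0,2}, take 2 (3->2 ok)
  t5 'y' -> {1,3,5}, take 3 (2->3 ok)
  t6 'z' -> {0,2}, take 2 (3->2 ok)
  t7 'x' -> {4}, take 4 (2->4 ok)
  t8 'z' -> {0,2}, take 0 (4->0 ok)
  t9 'x' -> {4}, take 4 (0->4 ok)
  t10 'y' -> {1,3,5}, take 5 (4->5 ok)
  t11 'x' -> {4}, take 4 (5->4 ok)
  t12 'z' -> {0,2}, take 2 (4->2 ok)
  t13 'y' -> {1,3,5}, take 5 (2->5 ok)
  t14 'y' -> {1,3,5}, take 5 (5->5 ok)

0,0,1,3,2,3,2,4,0,4,5,4,2,5,5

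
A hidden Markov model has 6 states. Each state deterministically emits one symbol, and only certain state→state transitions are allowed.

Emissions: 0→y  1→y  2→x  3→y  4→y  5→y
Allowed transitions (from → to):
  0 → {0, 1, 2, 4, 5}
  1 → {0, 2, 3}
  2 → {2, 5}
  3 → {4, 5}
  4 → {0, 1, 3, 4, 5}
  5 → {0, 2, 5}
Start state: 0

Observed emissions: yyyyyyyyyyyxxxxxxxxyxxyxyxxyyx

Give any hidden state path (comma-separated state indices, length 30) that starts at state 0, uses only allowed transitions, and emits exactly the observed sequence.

0,4,3,4,4,3,4,4,3,5,0,2,2,2,2,2,2,2,2,5,2,2,5,2,5,2,2,5,5,2

  t0 'y' -> {0,1,3,4,5}, take 0 (start)
  t1 'y' -> {0,1,3,4,5}, take 4 (0->4 ok)
  t2 'y' -> {0,1,3,4,5}, take 3 (4->3 ok)
  t3 'y' -> {0,1,3,4,5}, take 4 (3->4 ok)
  t4 'y' -> {0,1,3,4,5}, take 4 (4->4 ok)
  t5 'y' -> {0,1,3,4,5}, take 3 (4->3 ok)
  t6 'y' -> {0,1,3,4,5}, take 4 (3->4 ok)
  t7 'y' -> {0,1,3,4,5}, take 4 (4->4 ok)
  t8 'y' -> {0,1,3,4,5}, take 3 (4->3 ok)
  t9 'y' -> {0,1,3,4,5}, take 5 (3->5 ok)
  t10 'y' -> {0,1,3,4,5}, take 0 (5->0 ok)
  t11 'x' -> {2}, take 2 (0->2 ok)
  t12 'x' -> {2}, take 2 (2->2 ok)
  t13 'x' -> {2}, take 2 (2->2 ok)
  t14 'x' -> {2}, take 2 (2->2 ok)
  t15 'x' -> {2}, take 2 (2->2 ok)
  t16 'x' -> {2}, take 2 (2->2 ok)
  t17 'x' -> {2}, take 2 (2->2 ok)
  t18 'x' -> {2}, take 2 (2->2 ok)
  t19 'y' -> {0,1,3,4,5}, take 5 (2->5 ok)
  t20 'x' -> {2}, take 2 (5->2 ok)
  t21 'x' -> {2}, take 2 (2->2 ok)
  t22 'y' -> {0,1,3,4,5}, take 5 (2->5 ok)
  t23 'x' -> {2}, take 2 (5->2 ok)
  t24 'y' -> {0,1,3,4,5}, take 5 (2->5 ok)
  t25 'x' -> {2}, take 2 (5->2 ok)
  t26 'x' -> {2}, take 2 (2->2 ok)
  t27 'y' -> {0,1,3,4,5}, take 5 (2->5 ok)
  t28 'y' -> {0,1,3,4,5}, take 5 (5->5 ok)
  t29 'x' -> {2}, take 2 (5->2 ok)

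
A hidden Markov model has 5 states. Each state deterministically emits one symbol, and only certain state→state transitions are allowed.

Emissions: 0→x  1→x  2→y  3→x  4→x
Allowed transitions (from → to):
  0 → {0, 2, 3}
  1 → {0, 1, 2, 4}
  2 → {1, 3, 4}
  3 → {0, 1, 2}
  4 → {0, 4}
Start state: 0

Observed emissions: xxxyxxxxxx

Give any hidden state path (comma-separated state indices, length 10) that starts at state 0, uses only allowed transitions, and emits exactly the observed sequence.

0,0,0,2,1,4,4,0,0,3

  0: obs=x cand={0,1,3,4} pick 0 [start]
  1: obs=x cand={0,1,3,4} pick 0 [0->0 ok]
  2: obs=x cand={0,1,3,4} pick 0 [0->0 ok]
  3: obs=y cand={2} pick 2 [0->2 ok]
  4: obs=x cand={0,1,3,4} pick 1 [2->1 ok]
  5: obs=x cand={0,1,3,4} pick 4 [1->4 ok]
  6: obs=x cand={0,1,3,4} pick 4 [4->4 ok]
  7: obs=x cand={0,1,3,4} pick 0 [4->0 ok]
  8: obs=x cand={0,1,3,4} pick 0 [0->0 ok]
  9: obs=x cand={0,1,3,4} pick 3 [0->3 ok]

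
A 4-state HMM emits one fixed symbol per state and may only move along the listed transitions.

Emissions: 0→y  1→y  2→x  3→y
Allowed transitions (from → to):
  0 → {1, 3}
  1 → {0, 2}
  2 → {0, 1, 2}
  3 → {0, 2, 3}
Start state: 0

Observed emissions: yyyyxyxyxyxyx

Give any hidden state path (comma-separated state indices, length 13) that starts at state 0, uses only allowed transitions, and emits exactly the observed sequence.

0,1,0,1,2,1,2,1,2,1,2,1,2

  pos 0: y in {0,1,3}, choose 0; start
  pos 1: y in {0,1,3}, choose 1; 0->1 ok
  pos 2: y in {0,1,3}, choose 0; 1->0 ok
  pos 3: y in {0,1,3}, choose 1; 0->1 ok
  pos 4: x in {2}, choose 2; 1->2 ok
  pos 5: y in {0,1,3}, choose 1; 2->1 ok
  pos 6: x in {2}, choose 2; 1->2 ok
  pos 7: y in {0,1,3}, choose 1; 2->1 ok
  pos 8: x in {2}, choose 2; 1->2 ok
  pos 9: y in {0,1,3}, choose 1; 2->1 ok
  pos 10: x in {2}, choose 2; 1->2 ok
  pos 11: y in {0,1,3}, choose 1; 2->1 ok
  pos 12: x in {2}, choose 2; 1->2 ok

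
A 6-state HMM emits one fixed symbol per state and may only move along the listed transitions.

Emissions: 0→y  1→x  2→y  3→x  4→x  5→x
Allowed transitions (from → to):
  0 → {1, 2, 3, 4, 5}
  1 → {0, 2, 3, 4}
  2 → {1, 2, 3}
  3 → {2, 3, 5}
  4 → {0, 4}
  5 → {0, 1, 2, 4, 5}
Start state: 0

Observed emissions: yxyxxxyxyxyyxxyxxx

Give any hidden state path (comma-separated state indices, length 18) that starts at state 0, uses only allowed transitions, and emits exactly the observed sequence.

0,4,0,3,3,3,2,3,2,1,2,2,1,3,2,3,5,1

  t0 'y' -> {0,2}, take 0 (start)
  t1 'x' -> {1,3,4,5}, take 4 (0->4 ok)
  t2 'y' -> {0,2}, take 0 (4->0 ok)
  t3 'x' -> {1,3,4,5}, take 3 (0->3 ok)
  t4 'x' -> {1,3,4,5}, take 3 (3->3 ok)
  t5 'x' -> {1,3,4,5}, take 3 (3->3 ok)
  t6 'y' -> {0,2}, take 2 (3->2 ok)
  t7 'x' -> {1,3,4,5}, take 3 (2->3 ok)
  t8 'y' -> {0,2}, take 2 (3->2 ok)
  t9 'x' -> {1,3,4,5}, take 1 (2->1 ok)
  t10 'y' -> {0,2}, take 2 (1->2 ok)
  t11 'y' -> {0,2}, take 2 (2->2 ok)
  t12 'x' -> {1,3,4,5}, take 1 (2->1 ok)
  t13 'x' -> {1,3,4,5}, take 3 (1->3 ok)
  t14 'y' -> {0,2}, take 2 (3->2 ok)
  t15 'x' -> {1,3,4,5}, take 3 (2->3 ok)
  t16 'x' -> {1,3,4,5}, take 5 (3->5 ok)
  t17 'x' -> {1,3,4,5}, take 1 (5->1 ok)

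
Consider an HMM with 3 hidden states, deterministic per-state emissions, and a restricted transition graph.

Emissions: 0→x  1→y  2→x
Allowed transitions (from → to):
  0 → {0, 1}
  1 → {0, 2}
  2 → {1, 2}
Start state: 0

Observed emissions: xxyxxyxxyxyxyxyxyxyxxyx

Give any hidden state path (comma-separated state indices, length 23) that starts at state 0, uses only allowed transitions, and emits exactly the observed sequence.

  t0 'x' -> {0,2}, take 0 (start)
  t1 'x' -> {0,2}, take 0 (0->0 ok)
  t2 'y' -> {1}, take 1 (0->1 ok)
  t3 'x' -> {0,2}, take 0 (1->0 ok)
  t4 'x' -> {0,2}, take 0 (0->0 ok)
  t5 'y' -> {1}, take 1 (0->1 ok)
  t6 'x' -> {0,2}, take 0 (1->0 ok)
  t7 'x' -> {0,2}, take 0 (0->0 ok)
  t8 'y' -> {1}, take 1 (0->1 ok)
  t9 'x' -> {0,2}, take 2 (1->2 ok)
  t10 'y' -> {1}, take 1 (2->1 ok)
  t11 'x' -> {0,2}, take 2 (1->2 ok)
  t12 'y' -> {1}, take 1 (2->1 ok)
  t13 'x' -> {0,2}, take 0 (1->0 ok)
  t14 'y' -> {1}, take 1 (0->1 ok)
  t15 'x' -> {0,2}, take 0 (1->0 ok)
  t16 'y' -> {1}, take 1 (0->1 ok)
  t17 'x' -> {0,2}, take 0 (1->0 ok)
  t18 'y' -> {1}, take 1 (0->1 ok)
  t19 'x' -> {0,2}, take 2 (1->2 ok)
  t20 'x' -> {0,2}, take 2 (2->2 ok)
  t21 'y' -> {1}, take 1 (2->1 ok)
  t22 'x' -> {0,2}, take 2 (1->2 ok)

0,0,1,0,0,1,0,0,1,2,1,2,1,0,1,0,1,0,1,2,2,1,2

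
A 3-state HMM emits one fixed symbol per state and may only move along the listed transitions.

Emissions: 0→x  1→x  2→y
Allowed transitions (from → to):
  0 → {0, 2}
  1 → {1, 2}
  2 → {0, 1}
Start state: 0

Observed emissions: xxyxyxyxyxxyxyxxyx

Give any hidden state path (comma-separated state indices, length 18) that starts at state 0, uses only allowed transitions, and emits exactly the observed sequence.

  0: obs=x cand={0,1} pick 0 [start]
  1: obs=x cand={0,1} pick 0 [0->0 ok]
  2: obs=y cand={2} pick 2 [0->2 ok]
  3: obs=x cand={0,1} pick 0 [2->0 ok]
  4: obs=y cand={2} pick 2 [0->2 ok]
  5: obs=x cand={0,1} pick 0 [2->0 ok]
  6: obs=y cand={2} pick 2 [0->2 ok]
  7: obs=x cand={0,1} pick 1 [2->1 ok]
  8: obs=y cand={2} pick 2 [1->2 ok]
  9: obs=x cand={0,1} pick 0 [2->0 ok]
  10: obs=x cand={0,1} pick 0 [0->0 ok]
  11: obs=y cand={2} pick 2 [0->2 ok]
  12: obs=x cand={0,1} pick 1 [2->1 ok]
  13: obs=y cand={2} pick 2 [1->2 ok]
  14: obs=x cand={0,1} pick 1 [2->1 ok]
  15: obs=x cand={0,1} pick 1 [1->1 ok]
  16: obs=y cand={2} pick 2 [1->2 ok]
  17: obs=x cand={0,1} pick 1 [2->1 ok]

0,0,2,0,2,0,2,1,2,0,0,2,1,2,1,1,2,1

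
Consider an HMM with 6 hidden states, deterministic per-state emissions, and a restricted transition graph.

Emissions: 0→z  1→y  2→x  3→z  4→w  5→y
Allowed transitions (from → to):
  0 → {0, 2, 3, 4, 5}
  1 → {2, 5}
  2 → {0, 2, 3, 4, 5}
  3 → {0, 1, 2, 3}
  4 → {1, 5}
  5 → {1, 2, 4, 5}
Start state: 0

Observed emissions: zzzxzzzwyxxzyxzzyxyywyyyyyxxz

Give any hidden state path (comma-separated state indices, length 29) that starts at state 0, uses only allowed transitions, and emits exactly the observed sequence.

  pos 0: z in {0,3}, choose 0; start
  pos 1: z in {0,3}, choose 3; 0->3 ok
  pos 2: z in {0,3}, choose 3; 3->3 ok
  pos 3: x in {2}, choose 2; 3->2 ok
  pos 4: z in {0,3}, choose 0; 2->0 ok
  pos 5: z in {0,3}, choose 0; 0->0 ok
  pos 6: z in {0,3}, choose 0; 0->0 ok
  pos 7: w in {4}, choose 4; 0->4 ok
  pos 8: y in {1,5}, choose 1; 4->1 ok
  pos 9: x in {2}, choose 2; 1->2 ok
  pos 10: x in {2}, choose 2; 2->2 ok
  pos 11: z in {0,3}, choose 0; 2->0 ok
  pos 12: y in {1,5}, choose 5; 0->5 ok
  pos 13: x in {2}, choose 2; 5->2 ok
  pos 14: z in {0,3}, choose 0; 2->0 ok
  pos 15: z in {0,3}, choose 3; 0->3 ok
  pos 16: y in {1,5}, choose 1; 3->1 ok
  pos 17: x in {2}, choose 2; 1->2 ok
  pos 18: y in {1,5}, choose 5; 2->5 ok
  pos 19: y in {1,5}, choose 5; 5->5 ok
  pos 20: w in {4}, choose 4; 5->4 ok
  pos 21: y in {1,5}, choose 1; 4->1 ok
  pos 22: y in {1,5}, choose 5; 1->5 ok
  pos 23: y in {1,5}, choose 1; 5->1 ok
  pos 24: y in {1,5}, choose 5; 1->5 ok
  pos 25: y in {1,5}, choose 1; 5->1 ok
  pos 26: x in {2}, choose 2; 1->2 ok
  pos 27: x in {2}, choose 2; 2->2 ok
  pos 28: z in {0,3}, choose 3; 2->3 ok

0,3,3,2,0,0,0,4,1,2,2,0,5,2,0,3,1,2,5,5,4,1,5,1,5,1,2,2,3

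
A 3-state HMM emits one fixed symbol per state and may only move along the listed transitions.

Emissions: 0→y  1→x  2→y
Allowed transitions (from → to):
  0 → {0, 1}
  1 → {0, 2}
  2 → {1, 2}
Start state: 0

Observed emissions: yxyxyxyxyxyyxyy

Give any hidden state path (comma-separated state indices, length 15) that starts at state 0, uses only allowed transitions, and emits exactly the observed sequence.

0,1,0,1,2,1,0,1,2,1,0,0,1,0,0

  [0] y  {0,2}  => 0  start
  [1] x  {1}  => 1  0->1 ok
  [2] y  {0,2}  => 0  1->0 ok
  [3] x  {1}  => 1  0->1 ok
  [4] y  {0,2}  => 2  1->2 ok
  [5] x  {1}  => 1  2->1 ok
  [6] y  {0,2}  => 0  1->0 ok
  [7] x  {1}  => 1  0->1 ok
  [8] y  {0,2}  => 2  1->2 ok
  [9] x  {1}  => 1  2->1 ok
  [10] y  {0,2}  => 0  1->0 ok
  [11] y  {0,2}  => 0  0->0 ok
  [12] x  {1}  => 1  0->1 ok
  [13] y  {0,2}  => 0  1->0 ok
  [14] y  {0,2}  => 0  0->0 ok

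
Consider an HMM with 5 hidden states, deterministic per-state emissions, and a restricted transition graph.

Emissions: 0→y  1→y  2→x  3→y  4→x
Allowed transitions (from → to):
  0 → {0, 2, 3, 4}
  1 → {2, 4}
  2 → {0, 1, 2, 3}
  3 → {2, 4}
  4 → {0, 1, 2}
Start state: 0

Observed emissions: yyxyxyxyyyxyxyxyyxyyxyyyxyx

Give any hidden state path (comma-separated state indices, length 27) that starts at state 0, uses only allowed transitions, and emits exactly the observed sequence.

0,3,2,3,4,1,2,0,0,3,2,1,4,1,4,0,3,4,0,3,2,0,0,3,4,1,2

  0: obs=y cand={0,1,3} pick 0 [start]
  1: obs=y cand={0,1,3} pick 3 [0->3 ok]
  2: obs=x cand={2,4} pick 2 [3->2 ok]
  3: obs=y cand={0,1,3} pick 3 [2->3 ok]
  4: obs=x cand={2,4} pick 4 [3->4 ok]
  5: obs=y cand={0,1,3} pick 1 [4->1 ok]
  6: obs=x cand={2,4} pick 2 [1->2 ok]
  7: obs=y cand={0,1,3} pick 0 [2->0 ok]
  8: obs=y cand={0,1,3} pick 0 [0->0 ok]
  9: obs=y cand={0,1,3} pick 3 [0->3 ok]
  10: obs=x cand={2,4} pick 2 [3->2 ok]
  11: obs=y cand={0,1,3} pick 1 [2->1 ok]
  12: obs=x cand={2,4} pick 4 [1->4 ok]
  13: obs=y cand={0,1,3} pick 1 [4->1 ok]
  14: obs=x cand={2,4} pick 4 [1->4 ok]
  15: obs=y cand={0,1,3} pick 0 [4->0 ok]
  16: obs=y cand={0,1,3} pick 3 [0->3 ok]
  17: obs=x cand={2,4} pick 4 [3->4 ok]
  18: obs=y cand={0,1,3} pick 0 [4->0 ok]
  19: obs=y cand={0,1,3} pick 3 [0->3 ok]
  20: obs=x cand={2,4} pick 2 [3->2 ok]
  21: obs=y cand={0,1,3} pick 0 [2->0 ok]
  22: obs=y cand={0,1,3} pick 0 [0->0 ok]
  23: obs=y cand={0,1,3} pick 3 [0->3 ok]
  24: obs=x cand={2,4} pick 4 [3->4 ok]
  25: obs=y cand={0,1,3} pick 1 [4->1 ok]
  26: obs=x cand={2,4} pick 2 [1->2 ok]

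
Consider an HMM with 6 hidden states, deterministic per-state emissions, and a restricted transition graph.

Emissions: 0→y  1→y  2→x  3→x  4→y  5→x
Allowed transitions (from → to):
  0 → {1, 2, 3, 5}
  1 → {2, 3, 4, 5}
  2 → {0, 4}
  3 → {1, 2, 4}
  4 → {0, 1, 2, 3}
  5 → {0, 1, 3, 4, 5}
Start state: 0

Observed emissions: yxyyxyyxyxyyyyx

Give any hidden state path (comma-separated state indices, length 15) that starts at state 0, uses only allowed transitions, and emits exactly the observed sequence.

0,3,4,1,2,4,1,3,4,3,1,4,0,1,3

  pos 0: y in {0,1,4}, choose 0; start
  pos 1: x in {2,3,5}, choose 3; 0->3 ok
  pos 2: y in {0,1,4}, choose 4; 3->4 ok
  pos 3: y in {0,1,4}, choose 1; 4->1 ok
  pos 4: x in {2,3,5}, choose 2; 1->2 ok
  pos 5: y in {0,1,4}, choose 4; 2->4 ok
  pos 6: y in {0,1,4}, choose 1; 4->1 ok
  pos 7: x in {2,3,5}, choose 3; 1->3 ok
  pos 8: y in {0,1,4}, choose 4; 3->4 ok
  pos 9: x in {2,3,5}, choose 3; 4->3 ok
  pos 10: y in {0,1,4}, choose 1; 3->1 ok
  pos 11: y in {0,1,4}, choose 4; 1->4 ok
  pos 12: y in {0,1,4}, choose 0; 4->0 ok
  pos 13: y in {0,1,4}, choose 1; 0->1 ok
  pos 14: x in {2,3,5}, choose 3; 1->3 ok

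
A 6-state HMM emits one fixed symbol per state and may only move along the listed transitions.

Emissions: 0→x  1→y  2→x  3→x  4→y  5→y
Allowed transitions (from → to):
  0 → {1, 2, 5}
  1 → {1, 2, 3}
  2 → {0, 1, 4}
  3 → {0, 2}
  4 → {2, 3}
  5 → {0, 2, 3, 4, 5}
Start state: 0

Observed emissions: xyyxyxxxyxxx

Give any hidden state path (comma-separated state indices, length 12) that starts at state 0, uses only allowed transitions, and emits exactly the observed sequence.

  0: obs=x cand={0,2,3} pick 0 [start]
  1: obs=y cand={1,4,5} pick 5 [0->5 ok]
  2: obs=y cand={1,4,5} pick 5 [5->5 ok]
  3: obs=x cand={0,2,3} pick 0 [5->0 ok]
  4: obs=y cand={1,4,5} pick 5 [0->5 ok]
  5: obs=x cand={0,2,3} pick 3 [5->3 ok]
  6: obs=x cand={0,2,3} pick 0 [3->0 ok]
  7: obs=x cand={0,2,3} pick 2 [0->2 ok]
  8: obs=y cand={1,4,5} pick 1 [2->1 ok]
  9: obs=x cand={0,2,3} pick 3 [1->3 ok]
  10: obs=x cand={0,2,3} pick 0 [3->0 ok]
  11: obs=x cand={0,2,3} pick 2 [0->2 ok]

0,5,5,0,5,3,0,2,1,3,0,2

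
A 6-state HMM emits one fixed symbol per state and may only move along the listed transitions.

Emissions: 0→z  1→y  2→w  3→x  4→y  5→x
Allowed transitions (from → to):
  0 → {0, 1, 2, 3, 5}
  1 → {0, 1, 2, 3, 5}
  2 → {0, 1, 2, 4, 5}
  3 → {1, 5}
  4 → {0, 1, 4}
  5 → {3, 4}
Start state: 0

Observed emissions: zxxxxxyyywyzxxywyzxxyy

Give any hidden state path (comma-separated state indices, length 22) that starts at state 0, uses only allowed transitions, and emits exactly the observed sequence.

0,5,3,5,3,5,4,4,1,2,1,0,5,3,1,2,4,0,3,5,4,4

  t0 'z' -> {0}, take 0 (start)
  t1 'x' -> {3,5}, take 5 (0->5 ok)
  t2 'x' -> {3,5}, take 3 (5->3 ok)
  t3 'x' -> {3,5}, take 5 (3->5 ok)
  t4 'x' -> {3,5}, take 3 (5->3 ok)
  t5 'x' -> {3,5}, take 5 (3->5 ok)
  t6 'y' -> {1,4}, take 4 (5->4 ok)
  t7 'y' -> {1,4}, take 4 (4->4 ok)
  t8 'y' -> {1,4}, take 1 (4->1 ok)
  t9 'w' -> {2}, take 2 (1->2 ok)
  t10 'y' -> {1,4}, take 1 (2->1 ok)
  t11 'z' -> {0}, take 0 (1->0 ok)
  t12 'x' -> {3,5}, take 5 (0->5 ok)
  t13 'x' -> {3,5}, take 3 (5->3 ok)
  t14 'y' -> {1,4}, take 1 (3->1 ok)
  t15 'w' -> {2}, take 2 (1->2 ok)
  t16 'y' -> {1,4}, take 4 (2->4 ok)
  t17 'z' -> {0}, take 0 (4->0 ok)
  t18 'x' -> {3,5}, take 3 (0->3 ok)
  t19 'x' -> {3,5}, take 5 (3->5 ok)
  t20 'y' -> {1,4}, take 4 (5->4 ok)
  t21 'y' -> {1,4}, take 4 (4->4 ok)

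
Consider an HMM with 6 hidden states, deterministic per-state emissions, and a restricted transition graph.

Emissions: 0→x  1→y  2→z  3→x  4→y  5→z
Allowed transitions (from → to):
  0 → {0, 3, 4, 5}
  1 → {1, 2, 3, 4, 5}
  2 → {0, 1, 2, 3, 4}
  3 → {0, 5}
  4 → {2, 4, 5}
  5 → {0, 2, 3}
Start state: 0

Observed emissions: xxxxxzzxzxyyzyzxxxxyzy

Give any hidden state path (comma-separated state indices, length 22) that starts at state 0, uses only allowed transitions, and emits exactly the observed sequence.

0,0,0,3,0,5,2,0,5,0,4,4,2,1,5,0,3,0,0,4,2,1

  t0 'x' -> {0,3}, take 0 (start)
  t1 'x' -> {0,3}, take 0 (0->0 ok)
  t2 'x' -> {0,3}, take 0 (0->0 ok)
  t3 'x' -> {0,3}, take 3 (0->3 ok)
  t4 'x' -> {0,3}, take 0 (3->0 ok)
  t5 'z' -> {2,5}, take 5 (0->5 ok)
  t6 'z' -> {2,5}, take 2 (5->2 ok)
  t7 'x' -> {0,3}, take 0 (2->0 ok)
  t8 'z' -> {2,5}, take 5 (0->5 ok)
  t9 'x' -> {0,3}, take 0 (5->0 ok)
  t10 'y' -> {1,4}, take 4 (0->4 ok)
  t11 'y' -> {1,4}, take 4 (4->4 ok)
  t12 'z' -> {2,5}, take 2 (4->2 ok)
  t13 'y' -> {1,4}, take 1 (2->1 ok)
  t14 'z' -> {2,5}, take 5 (1->5 ok)
  t15 'x' -> {0,3}, take 0 (5->0 ok)
  t16 'x' -> {0,3}, take 3 (0->3 ok)
  t17 'x' -> {0,3}, take 0 (3->0 ok)
  t18 'x' -> {0,3}, take 0 (0->0 ok)
  t19 'y' -> {1,4}, take 4 (0->4 ok)
  t20 'z' -> {2,5}, take 2 (4->2 ok)
  t21 'y' -> {1,4}, take 1 (2->1 ok)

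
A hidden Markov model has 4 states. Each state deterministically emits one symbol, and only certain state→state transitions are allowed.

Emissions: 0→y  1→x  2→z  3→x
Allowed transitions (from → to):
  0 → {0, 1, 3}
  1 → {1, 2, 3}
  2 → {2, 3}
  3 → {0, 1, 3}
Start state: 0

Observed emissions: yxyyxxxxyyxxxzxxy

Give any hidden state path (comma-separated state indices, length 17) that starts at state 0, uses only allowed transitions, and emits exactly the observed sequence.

  [0] y  {0}  => 0  start
  [1] x  {1,3}  => 3  0->3 ok
  [2] y  {0}  => 0  3->0 ok
  [3] y  {0}  => 0  0->0 ok
  [4] x  {1,3}  => 1  0->1 ok
  [5] x  {1,3}  => 1  1->1 ok
  [6] x  {1,3}  => 3  1->3 ok
  [7] x  {1,3}  => 3  3->3 ok
  [8] y  {0}  => 0  3->0 ok
  [9] y  {0}  => 0  0->0 ok
  [10] x  {1,3}  => 1  0->1 ok
  [11] x  {1,3}  => 1  1->1 ok
  [12] x  {1,3}  => 1  1->1 ok
  [13] z  {2}  => 2  1->2 ok
  [14] x  {1,3}  => 3  2->3 ok
  [15] x  {1,3}  => 3  3->3 ok
  [16] y  {0}  => 0  3->0 ok

0,3,0,0,1,1,3,3,0,0,1,1,1,2,3,3,0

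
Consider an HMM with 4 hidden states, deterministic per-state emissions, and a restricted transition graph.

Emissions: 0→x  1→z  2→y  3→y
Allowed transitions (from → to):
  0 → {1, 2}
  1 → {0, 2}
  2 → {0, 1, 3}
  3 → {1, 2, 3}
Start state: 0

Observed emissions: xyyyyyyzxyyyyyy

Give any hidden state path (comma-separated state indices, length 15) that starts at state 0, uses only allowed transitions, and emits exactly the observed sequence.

  t0 'x' -> {0}, take 0 (start)
  t1 'y' -> {2,3}, take 2 (0->2 ok)
  t2 'y' -> {2,3}, take 3 (2->3 ok)
  t3 'y' -> {2,3}, take 3 (3->3 ok)
  t4 'y' -> {2,3}, take 2 (3->2 ok)
  t5 'y' -> {2,3}, take 3 (2->3 ok)
  t6 'y' -> {2,3}, take 2 (3->2 ok)
  t7 'z' -> {1}, take 1 (2->1 ok)
  t8 'x' -> {0}, take 0 (1->0 ok)
  t9 'y' -> {2,3}, take 2 (0->2 ok)
  t10 'y' -> {2,3}, take 3 (2->3 ok)
  t11 'y' -> {2,3}, take 3 (3->3 ok)
  t12 'y' -> {2,3}, take 3 (3->3 ok)
  t13 'y' -> {2,3}, take 3 (3->3 ok)
  t14 'y' -> {2,3}, take 2 (3->2 ok)

0,2,3,3,2,3,2,1,0,2,3,3,3,3,2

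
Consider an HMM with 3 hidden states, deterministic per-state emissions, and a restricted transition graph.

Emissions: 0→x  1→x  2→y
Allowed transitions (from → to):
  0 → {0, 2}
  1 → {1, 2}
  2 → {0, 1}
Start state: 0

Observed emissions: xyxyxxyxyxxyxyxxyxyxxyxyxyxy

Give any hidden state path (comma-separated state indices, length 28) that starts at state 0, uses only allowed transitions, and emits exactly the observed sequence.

  pos 0: x in {0,1}, choose 0; start
  pos 1: y in {2}, choose 2; 0->2 ok
  pos 2: x in {0,1}, choose 1; 2->1 ok
  pos 3: y in {2}, choose 2; 1->2 ok
  pos 4: x in {0,1}, choose 0; 2->0 ok
  pos 5: x in {0,1}, choose 0; 0->0 ok
  pos 6: y in {2}, choose 2; 0->2 ok
  pos 7: x in {0,1}, choose 1; 2->1 ok
  pos 8: y in {2}, choose 2; 1->2 ok
  pos 9: x in {0,1}, choose 1; 2->1 ok
  pos 10: x in {0,1}, choose 1; 1->1 ok
  pos 11: y in {2}, choose 2; 1->2 ok
  pos 12: x in {0,1}, choose 0; 2->0 ok
  pos 13: y in {2}, choose 2; 0->2 ok
  pos 14: x in {0,1}, choose 0; 2->0 ok
  pos 15: x in {0,1}, choose 0; 0->0 ok
  pos 16: y in {2}, choose 2; 0->2 ok
  pos 17: x in {0,1}, choose 0; 2->0 ok
  pos 18: y in {2}, choose 2; 0->2 ok
  pos 19: x in {0,1}, choose 0; 2->0 ok
  pos 20: x in {0,1}, choose 0; 0->0 ok
  pos 21: y in {2}, choose 2; 0->2 ok
  pos 22: x in {0,1}, choose 1; 2->1 ok
  pos 23: y in {2}, choose 2; 1->2 ok
  pos 24: x in {0,1}, choose 0; 2->0 ok
  pos 25: y in {2}, choose 2; 0->2 ok
  pos 26: x in {0,1}, choose 0; 2->0 ok
  pos 27: y in {2}, choose 2; 0->2 ok

0,2,1,2,0,0,2,1,2,1,1,2,0,2,0,0,2,0,2,0,0,2,1,2,0,2,0,2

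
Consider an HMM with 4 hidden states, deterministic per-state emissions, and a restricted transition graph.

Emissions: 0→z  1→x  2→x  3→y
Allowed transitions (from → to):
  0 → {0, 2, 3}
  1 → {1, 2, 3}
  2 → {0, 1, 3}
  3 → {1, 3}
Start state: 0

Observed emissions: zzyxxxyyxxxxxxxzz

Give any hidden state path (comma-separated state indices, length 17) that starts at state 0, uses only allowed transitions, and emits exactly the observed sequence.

0,0,3,1,1,2,3,3,1,2,1,2,1,1,2,0,0

  pos 0: z in {0}, choose 0; start
  pos 1: z in {0}, choose 0; 0->0 ok
  pos 2: y in {3}, choose 3; 0->3 ok
  pos 3: x in {1,2}, choose 1; 3->1 ok
  pos 4: x in {1,2}, choose 1; 1->1 ok
  pos 5: x in {1,2}, choose 2; 1->2 ok
  pos 6: y in {3}, choose 3; 2->3 ok
  pos 7: y in {3}, choose 3; 3->3 ok
  pos 8: x in {1,2}, choose 1; 3->1 ok
  pos 9: x in {1,2}, choose 2; 1->2 ok
  pos 10: x in {1,2}, choose 1; 2->1 ok
  pos 11: x in {1,2}, choose 2; 1->2 ok
  pos 12: x in {1,2}, choose 1; 2->1 ok
  pos 13: x in {1,2}, choose 1; 1->1 ok
  pos 14: x in {1,2}, choose 2; 1->2 ok
  pos 15: z in {0}, choose 0; 2->0 ok
  pos 16: z in {0}, choose 0; 0->0 ok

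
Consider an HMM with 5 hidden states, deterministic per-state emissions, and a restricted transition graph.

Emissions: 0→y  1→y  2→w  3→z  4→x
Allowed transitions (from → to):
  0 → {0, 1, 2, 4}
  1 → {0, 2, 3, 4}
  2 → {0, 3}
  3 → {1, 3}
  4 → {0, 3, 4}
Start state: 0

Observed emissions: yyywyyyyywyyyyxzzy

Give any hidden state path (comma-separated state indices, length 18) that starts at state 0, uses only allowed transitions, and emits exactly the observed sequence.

  0: obs=y cand={0,1} pick 0 [start]
  1: obs=y cand={0,1} pick 1 [0->1 ok]
  2: obs=y cand={0,1} pick 0 [1->0 ok]
  3: obs=w cand={2} pick 2 [0->2 ok]
  4: obs=y cand={0,1} pick 0 [2->0 ok]
  5: obs=y cand={0,1} pick 0 [0->0 ok]
  6: obs=y cand={0,1} pick 1 [0->1 ok]
  7: obs=y cand={0,1} pick 0 [1->0 ok]
  8: obs=y cand={0,1} pick 1 [0->1 ok]
  9: obs=w cand={2} pick 2 [1->2 ok]
  10: obs=y cand={0,1} pick 0 [2->0 ok]
  11: obs=y cand={0,1} pick 0 [0->0 ok]
  12: obs=y cand={0,1} pick 0 [0->0 ok]
  13: obs=y cand={0,1} pick 0 [0->0 ok]
  14: obs=x cand={4} pick 4 [0->4 ok]
  15: obs=z cand={3} pick 3 [4->3 ok]
  16: obs=z cand={3} pick 3 [3->3 ok]
  17: obs=y cand={0,1} pick 1 [3->1 ok]

0,1,0,2,0,0,1,0,1,2,0,0,0,0,4,3,3,1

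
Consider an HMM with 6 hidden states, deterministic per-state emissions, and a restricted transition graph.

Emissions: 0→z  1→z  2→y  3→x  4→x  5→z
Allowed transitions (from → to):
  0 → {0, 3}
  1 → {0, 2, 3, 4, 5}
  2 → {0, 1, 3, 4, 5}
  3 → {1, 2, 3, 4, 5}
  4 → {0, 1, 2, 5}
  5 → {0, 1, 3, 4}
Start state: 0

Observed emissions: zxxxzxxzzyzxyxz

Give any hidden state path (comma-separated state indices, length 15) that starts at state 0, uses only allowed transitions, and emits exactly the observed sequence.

0,3,3,3,1,3,4,5,1,2,0,3,2,3,5

  pos 0: z in {0,1,5}, choose 0; start
  pos 1: x in {3,4}, choose 3; 0->3 ok
  pos 2: x in {3,4}, choose 3; 3->3 ok
  pos 3: x in {3,4}, choose 3; 3->3 ok
  pos 4: z in {0,1,5}, choose 1; 3->1 ok
  pos 5: x in {3,4}, choose 3; 1->3 ok
  pos 6: x in {3,4}, choose 4; 3->4 ok
  pos 7: z in {0,1,5}, choose 5; 4->5 ok
  pos 8: z in {0,1,5}, choose 1; 5->1 ok
  pos 9: y in {2}, choose 2; 1->2 ok
  pos 10: z in {0,1,5}, choose 0; 2->0 ok
  pos 11: x in {3,4}, choose 3; 0->3 ok
  pos 12: y in {2}, choose 2; 3->2 ok
  pos 13: x in {3,4}, choose 3; 2->3 ok
  pos 14: z in {0,1,5}, choose 5; 3->5 ok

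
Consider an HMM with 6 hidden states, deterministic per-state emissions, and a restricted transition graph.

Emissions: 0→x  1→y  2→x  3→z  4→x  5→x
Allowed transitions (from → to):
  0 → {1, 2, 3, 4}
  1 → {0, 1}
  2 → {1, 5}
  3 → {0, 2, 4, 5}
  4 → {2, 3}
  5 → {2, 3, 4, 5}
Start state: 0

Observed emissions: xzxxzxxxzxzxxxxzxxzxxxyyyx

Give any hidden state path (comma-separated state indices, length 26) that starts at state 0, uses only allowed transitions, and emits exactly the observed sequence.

0,3,0,4,3,5,5,4,3,4,3,0,4,2,5,3,2,5,3,0,4,2,1,1,1,0

  0: obs=x cand={0,2,4,5} pick 0 [start]
  1: obs=z cand={3} pick 3 [0->3 ok]
  2: obs=x cand={0,2,4,5} pick 0 [3->0 ok]
  3: obs=x cand={0,2,4,5} pick 4 [0->4 ok]
  4: obs=z cand={3} pick 3 [4->3 ok]
  5: obs=x cand={0,2,4,5} pick 5 [3->5 ok]
  6: obs=x cand={0,2,4,5} pick 5 [5->5 ok]
  7: obs=x cand={0,2,4,5} pick 4 [5->4 ok]
  8: obs=z cand={3} pick 3 [4->3 ok]
  9: obs=x cand={0,2,4,5} pick 4 [3->4 ok]
  10: obs=z cand={3} pick 3 [4->3 ok]
  11: obs=x cand={0,2,4,5} pick 0 [3->0 ok]
  12: obs=x cand={0,2,4,5} pick 4 [0->4 ok]
  13: obs=x cand={0,2,4,5} pick 2 [4->2 ok]
  14: obs=x cand={0,2,4,5} pick 5 [2->5 ok]
  15: obs=z cand={3} pick 3 [5->3 ok]
  16: obs=x cand={0,2,4,5} pick 2 [3->2 ok]
  17: obs=x cand={0,2,4,5} pick 5 [2->5 ok]
  18: obs=z cand={3} pick 3 [5->3 ok]
  19: obs=x cand={0,2,4,5} pick 0 [3->0 ok]
  20: obs=x cand={0,2,4,5} pick 4 [0->4 ok]
  21: obs=x cand={0,2,4,5} pick 2 [4->2 ok]
  22: obs=y cand={1} pick 1 [2->1 ok]
  23: obs=y cand={1} pick 1 [1->1 ok]
  24: obs=y cand={1} pick 1 [1->1 ok]
  25: obs=x cand={0,2,4,5} pick 0 [1->0 ok]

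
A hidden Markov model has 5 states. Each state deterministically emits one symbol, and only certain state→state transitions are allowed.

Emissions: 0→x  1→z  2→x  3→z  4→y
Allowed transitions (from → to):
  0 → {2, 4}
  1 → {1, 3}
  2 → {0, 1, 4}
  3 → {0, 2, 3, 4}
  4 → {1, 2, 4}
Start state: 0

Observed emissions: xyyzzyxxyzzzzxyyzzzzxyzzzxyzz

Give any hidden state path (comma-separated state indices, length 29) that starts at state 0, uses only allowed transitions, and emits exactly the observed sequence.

  t0 'x' -> {0,2}, take 0 (start)
  t1 'y' -> {4}, take 4 (0->4 ok)
  t2 'y' -> {4}, take 4 (4->4 ok)
  t3 'z' -> {1,3}, take 1 (4->1 ok)
  t4 'z' -> {1,3}, take 3 (1->3 ok)
  t5 'y' -> {4}, take 4 (3->4 ok)
  t6 'x' -> {0,2}, take 2 (4->2 ok)
  t7 'x' -> {0,2}, take 0 (2->0 ok)
  t8 'y' -> {4}, take 4 (0->4 ok)
  t9 'z' -> {1,3}, take 1 (4->1 ok)
  t10 'z' -> {1,3}, take 3 (1->3 ok)
  t11 'z' -> {1,3}, take 3 (3->3 ok)
  t12 'z' -> {1,3}, take 3 (3->3 ok)
  t13 'x' -> {0,2}, take 0 (3->0 ok)
  t14 'y' -> {4}, take 4 (0->4 ok)
  t15 'y' -> {4}, take 4 (4->4 ok)
  t16 'z' -> {1,3}, take 1 (4->1 ok)
  t17 'z' -> {1,3}, take 1 (1->1 ok)
  t18 'z' -> {1,3}, take 1 (1->1 ok)
  t19 'z' -> {1,3}, take 3 (1->3 ok)
  t20 'x' -> {0,2}, take 0 (3->0 ok)
  t21 'y' -> {4}, take 4 (0->4 ok)
  t22 'z' -> {1,3}, take 1 (4->1 ok)
  t23 'z' -> {1,3}, take 1 (1->1 ok)
  t24 'z' -> {1,3}, take 3 (1->3 ok)
  t25 'x' -> {0,2}, take 2 (3->2 ok)
  t26 'y' -> {4}, take 4 (2->4 ok)
  t27 'z' -> {1,3}, take 1 (4->1 ok)
  t28 'z' -> {1,3}, take 1 (1->1 ok)

0,4,4,1,3,4,2,0,4,1,3,3,3,0,4,4,1,1,1,3,0,4,1,1,3,2,4,1,1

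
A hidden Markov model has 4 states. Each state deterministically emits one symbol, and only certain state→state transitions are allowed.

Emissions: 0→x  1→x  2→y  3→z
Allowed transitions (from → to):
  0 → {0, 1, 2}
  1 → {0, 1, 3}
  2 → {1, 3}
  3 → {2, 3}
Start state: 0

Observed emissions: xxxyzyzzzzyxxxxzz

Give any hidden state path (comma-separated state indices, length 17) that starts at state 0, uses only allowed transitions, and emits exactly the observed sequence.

  0: obs=x cand={0,1} pick 0 [start]
  1: obs=x cand={0,1} pick 0 [0->0 ok]
  2: obs=x cand={0,1} pick 0 [0->0 ok]
  3: obs=y cand={2} pick 2 [0->2 ok]
  4: obs=z cand={3} pick 3 [2->3 ok]
  5: obs=y cand={2} pick 2 [3->2 ok]
  6: obs=z cand={3} pick 3 [2->3 ok]
  7: obs=z cand={3} pick 3 [3->3 ok]
  8: obs=z cand={3} pick 3 [3->3 ok]
  9: obs=z cand={3} pick 3 [3->3 ok]
  10: obs=y cand={2} pick 2 [3->2 ok]
  11: obs=x cand={0,1} pick 1 [2->1 ok]
  12: obs=x cand={0,1} pick 1 [1->1 ok]
  13: obs=x cand={0,1} pick 0 [1->0 ok]
  14: obs=x cand={0,1} pick 1 [0->1 ok]
  15: obs=z cand={3} pick 3 [1->3 ok]
  16: obs=z cand={3} pick 3 [3->3 ok]

0,0,0,2,3,2,3,3,3,3,2,1,1,0,1,3,3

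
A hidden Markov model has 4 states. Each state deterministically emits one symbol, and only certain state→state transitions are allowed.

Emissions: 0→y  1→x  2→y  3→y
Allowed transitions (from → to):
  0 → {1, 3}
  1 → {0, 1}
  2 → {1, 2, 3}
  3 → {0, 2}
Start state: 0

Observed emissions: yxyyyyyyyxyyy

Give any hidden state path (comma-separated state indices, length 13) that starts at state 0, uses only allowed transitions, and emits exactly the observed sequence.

  t0 'y' -> {0,2,3}, take 0 (start)
  t1 'x' -> {1}, take 1 (0->1 ok)
  t2 'y' -> {0,2,3}, take 0 (1->0 ok)
  t3 'y' -> {0,2,3}, take 3 (0->3 ok)
  t4 'y' -> {0,2,3}, take 2 (3->2 ok)
  t5 'y' -> {0,2,3}, take 3 (2->3 ok)
  t6 'y' -> {0,2,3}, take 0 (3->0 ok)
  t7 'y' -> {0,2,3}, take 3 (0->3 ok)
  t8 'y' -> {0,2,3}, take 2 (3->2 ok)
  t9 'x' -> {1}, take 1 (2->1 ok)
  t10 'y' -> {0,2,3}, take 0 (1->0 ok)
  t11 'y' -> {0,2,3}, take 3 (0->3 ok)
  t12 'y' -> {0,2,3}, take 0 (3->0 ok)

0,1,0,3,2,3,0,3,2,1,0,3,0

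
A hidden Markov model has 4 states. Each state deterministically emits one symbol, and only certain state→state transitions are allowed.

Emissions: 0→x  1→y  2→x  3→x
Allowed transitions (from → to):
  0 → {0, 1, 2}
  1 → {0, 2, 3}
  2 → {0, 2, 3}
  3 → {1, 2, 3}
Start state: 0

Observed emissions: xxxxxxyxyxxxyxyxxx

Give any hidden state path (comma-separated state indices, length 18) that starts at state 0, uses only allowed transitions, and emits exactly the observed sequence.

0,2,2,2,2,0,1,0,1,0,2,3,1,3,1,0,0,0

  pos 0: x in {0,2,3}, choose 0; start
  pos 1: x in {0,2,3}, choose 2; 0->2 ok
  pos 2: x in {0,2,3}, choose 2; 2->2 ok
  pos 3: x in {0,2,3}, choose 2; 2->2 ok
  pos 4: x in {0,2,3}, choose 2; 2->2 ok
  pos 5: x in {0,2,3}, choose 0; 2->0 ok
  pos 6: y in {1}, choose 1; 0->1 ok
  pos 7: x in {0,2,3}, choose 0; 1->0 ok
  pos 8: y in {1}, choose 1; 0->1 ok
  pos 9: x in {0,2,3}, choose 0; 1->0 ok
  pos 10: x in {0,2,3}, choose 2; 0->2 ok
  pos 11: x in {0,2,3}, choose 3; 2->3 ok
  pos 12: y in {1}, choose 1; 3->1 ok
  pos 13: x in {0,2,3}, choose 3; 1->3 ok
  pos 14: y in {1}, choose 1; 3->1 ok
  pos 15: x in {0,2,3}, choose 0; 1->0 ok
  pos 16: x in {0,2,3}, choose 0; 0->0 ok
  pos 17: x in {0,2,3}, choose 0; 0->0 ok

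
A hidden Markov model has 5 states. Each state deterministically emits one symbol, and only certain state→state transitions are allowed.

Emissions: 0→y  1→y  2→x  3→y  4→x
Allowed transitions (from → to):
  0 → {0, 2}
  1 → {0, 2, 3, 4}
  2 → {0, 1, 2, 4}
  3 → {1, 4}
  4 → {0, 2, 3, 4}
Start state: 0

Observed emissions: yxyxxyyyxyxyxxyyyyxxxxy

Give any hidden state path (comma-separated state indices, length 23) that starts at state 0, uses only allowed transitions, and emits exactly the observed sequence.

0,2,0,2,2,0,0,0,2,1,2,1,4,4,3,1,3,1,4,4,2,2,1

  [0] y  {0,1,3}  => 0  start
  [1] x  {2,4}  => 2  0->2 ok
  [2] y  {0,1,3}  => 0  2->0 ok
  [3] x  {2,4}  => 2  0->2 ok
  [4] x  {2,4}  => 2  2->2 ok
  [5] y  {0,1,3}  => 0  2->0 ok
  [6] y  {0,1,3}  => 0  0->0 ok
  [7] y  {0,1,3}  => 0  0->0 ok
  [8] x  {2,4}  => 2  0->2 ok
  [9] y  {0,1,3}  => 1  2->1 ok
  [10] x  {2,4}  => 2  1->2 ok
  [11] y  {0,1,3}  => 1  2->1 ok
  [12] x  {2,4}  => 4  1->4 ok
  [13] x  {2,4}  => 4  4->4 ok
  [14] y  {0,1,3}  => 3  4->3 ok
  [15] y  {0,1,3}  => 1  3->1 ok
  [16] y  {0,1,3}  => 3  1->3 ok
  [17] y  {0,1,3}  => 1  3->1 ok
  [18] x  {2,4}  => 4  1->4 ok
  [19] x  {2,4}  => 4  4->4 ok
  [20] x  {2,4}  => 2  4->2 ok
  [21] x  {2,4}  => 2  2->2 ok
  [22] y  {0,1,3}  => 1  2->1 ok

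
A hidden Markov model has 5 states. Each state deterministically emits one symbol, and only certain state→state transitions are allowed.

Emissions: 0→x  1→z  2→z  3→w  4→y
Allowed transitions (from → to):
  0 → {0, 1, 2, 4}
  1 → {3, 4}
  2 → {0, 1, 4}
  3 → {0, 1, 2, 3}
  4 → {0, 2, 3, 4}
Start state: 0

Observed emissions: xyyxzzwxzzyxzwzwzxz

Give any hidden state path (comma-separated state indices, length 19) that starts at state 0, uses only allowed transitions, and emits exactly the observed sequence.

  0: obs=x cand={0} pick 0 [start]
  1: obs=y cand={4} pick 4 [0->4 ok]
  2: obs=y cand={4} pick 4 [4->4 ok]
  3: obs=x cand={0} pick 0 [4->0 ok]
  4: obs=z cand={1,2} pick 2 [0->2 ok]
  5: obs=z cand={1,2} pick 1 [2->1 ok]
  6: obs=w cand={3} pick 3 [1->3 ok]
  7: obs=x cand={0} pick 0 [3->0 ok]
  8: obs=z cand={1,2} pick 2 [0->2 ok]
  9: obs=z cand={1,2} pick 1 [2->1 ok]
  10: obs=y cand={4} pick 4 [1->4 ok]
  11: obs=x cand={0} pick 0 [4->0 ok]
  12: obs=z cand={1,2} pick 1 [0->1 ok]
  13: obs=w cand={3} pick 3 [1->3 ok]
  14: obs=z cand={1,2} pick 1 [3->1 ok]
  15: obs=w cand={3} pick 3 [1->3 ok]
  16: obs=z cand={1,2} pick 2 [3->2 ok]
  17: obs=x cand={0} pick 0 [2->0 ok]
  18: obs=z cand={1,2} pick 2 [0->2 ok]

0,4,4,0,2,1,3,0,2,1,4,0,1,3,1,3,2,0,2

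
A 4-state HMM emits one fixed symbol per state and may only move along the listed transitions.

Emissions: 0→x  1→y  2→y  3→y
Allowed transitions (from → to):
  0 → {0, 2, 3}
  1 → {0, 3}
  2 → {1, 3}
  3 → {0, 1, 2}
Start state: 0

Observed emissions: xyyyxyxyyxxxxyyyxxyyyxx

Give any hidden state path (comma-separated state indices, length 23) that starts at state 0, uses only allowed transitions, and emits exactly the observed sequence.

  pos 0: x in {0}, choose 0; start
  pos 1: y in {1,2,3}, choose 3; 0->3 ok
  pos 2: y in {1,2,3}, choose 2; 3->2 ok
  pos 3: y in {1,2,3}, choose 1; 2->1 ok
  pos 4: x in {0}, choose 0; 1->0 ok
  pos 5: y in {1,2,3}, choose 3; 0->3 ok
  pos 6: x in {0}, choose 0; 3->0 ok
  pos 7: y in {1,2,3}, choose 2; 0->2 ok
  pos 8: y in {1,2,3}, choose 3; 2->3 ok
  pos 9: x in {0}, choose 0; 3->0 ok
  pos 10: x in {0}, choose 0; 0->0 ok
  pos 11: x in {0}, choose 0; 0->0 ok
  pos 12: x in {0}, choose 0; 0->0 ok
  pos 13: y in {1,2,3}, choose 3; 0->3 ok
  pos 14: y in {1,2,3}, choose 2; 3->2 ok
  pos 15: y in {1,2,3}, choose 3; 2->3 ok
  pos 16: x in {0}, choose 0; 3->0 ok
  pos 17: x in {0}, choose 0; 0->0 ok
  pos 18: y in {1,2,3}, choose 2; 0->2 ok
  pos 19: y in {1,2,3}, choose 3; 2->3 ok
  pos 20: y in {1,2,3}, choose 1; 3->1 ok
  pos 21: x in {0}, choose 0; 1->0 ok
  pos 22: x in {0}, choose 0; 0->0 ok

0,3,2,1,0,3,0,2,3,0,0,0,0,3,2,3,0,0,2,3,1,0,0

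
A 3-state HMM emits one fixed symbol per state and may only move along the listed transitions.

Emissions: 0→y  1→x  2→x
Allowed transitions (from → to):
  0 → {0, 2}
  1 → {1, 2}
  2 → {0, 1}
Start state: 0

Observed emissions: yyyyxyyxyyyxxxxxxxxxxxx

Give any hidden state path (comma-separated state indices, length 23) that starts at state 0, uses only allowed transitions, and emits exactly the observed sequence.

  [0] y  {0}  => 0  start
  [1] y  {0}  => 0  0->0 ok
  [2] y  {0}  => 0  0->0 ok
  [3] y  {0}  => 0  0->0 ok
  [4] x  {1,2}  => 2  0->2 ok
  [5] y  {0}  => 0  2->0 ok
  [6] y  {0}  => 0  0->0 ok
  [7] x  {1,2}  => 2  0->2 ok
  [8] y  {0}  => 0  2->0 ok
  [9] y  {0}  => 0  0->0 ok
  [10] y  {0}  => 0  0->0 ok
  [11] x  {1,2}  => 2  0->2 ok
  [12] x  {1,2}  => 1  2->1 ok
  [13] x  {1,2}  => 2  1->2 ok
  [14] x  {1,2}  => 1  2->1 ok
  [15] x  {1,2}  => 1  1->1 ok
  [16] x  {1,2}  => 1  1->1 ok
  [17] x  {1,2}  => 2  1->2 ok
  [18] x  {1,2}  => 1  2->1 ok
  [19] x  {1,2}  => 1  1->1 ok
  [20] x  {1,2}  => 2  1->2 ok
  [21] x  {1,2}  => 1  2->1 ok
  [22] x  {1,2}  => 1  1->1 ok

0,0,0,0,2,0,0,2,0,0,0,2,1,2,1,1,1,2,1,1,2,1,1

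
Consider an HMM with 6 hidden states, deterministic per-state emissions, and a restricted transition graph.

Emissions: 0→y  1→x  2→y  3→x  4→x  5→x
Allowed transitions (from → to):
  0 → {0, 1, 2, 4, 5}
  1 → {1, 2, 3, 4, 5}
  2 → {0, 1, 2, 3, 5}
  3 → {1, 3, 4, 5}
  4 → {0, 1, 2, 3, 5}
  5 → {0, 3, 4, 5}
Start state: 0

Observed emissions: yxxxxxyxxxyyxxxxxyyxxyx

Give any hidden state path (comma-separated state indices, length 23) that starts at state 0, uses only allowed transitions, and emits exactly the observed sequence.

0,5,3,5,5,5,0,5,4,5,0,0,4,3,5,4,5,0,0,1,5,0,1

  pos 0: y in {0,2}, choose 0; start
  pos 1: x in {1,3,4,5}, choose 5; 0->5 ok
  pos 2: x in {1,3,4,5}, choose 3; 5->3 ok
  pos 3: x in {1,3,4,5}, choose 5; 3->5 ok
  pos 4: x in {1,3,4,5}, choose 5; 5->5 ok
  pos 5: x in {1,3,4,5}, choose 5; 5->5 ok
  pos 6: y in {0,2}, choose 0; 5->0 ok
  pos 7: x in {1,3,4,5}, choose 5; 0->5 ok
  pos 8: x in {1,3,4,5}, choose 4; 5->4 ok
  pos 9: x in {1,3,4,5}, choose 5; 4->5 ok
  pos 10: y in {0,2}, choose 0; 5->0 ok
  pos 11: y in {0,2}, choose 0; 0->0 ok
  pos 12: x in {1,3,4,5}, choose 4; 0->4 ok
  pos 13: x in {1,3,4,5}, choose 3; 4->3 ok
  pos 14: x in {1,3,4,5}, choose 5; 3->5 ok
  pos 15: x in {1,3,4,5}, choose 4; 5->4 ok
  pos 16: x in {1,3,4,5}, choose 5; 4->5 ok
  pos 17: y in {0,2}, choose 0; 5->0 ok
  pos 18: y in {0,2}, choose 0; 0->0 ok
  pos 19: x in {1,3,4,5}, choose 1; 0->1 ok
  pos 20: x in {1,3,4,5}, choose 5; 1->5 ok
  pos 21: y in {0,2}, choose 0; 5->0 ok
  pos 22: x in {1,3,4,5}, choose 1; 0->1 ok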